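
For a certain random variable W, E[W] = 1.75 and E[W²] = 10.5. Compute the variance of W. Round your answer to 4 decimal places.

7.4375

V(W) = 10.5 − (1.75)² = 7.4375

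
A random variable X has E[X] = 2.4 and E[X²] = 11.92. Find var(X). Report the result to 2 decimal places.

var(X) = 11.92 − (2.4)² = 6.16

6.16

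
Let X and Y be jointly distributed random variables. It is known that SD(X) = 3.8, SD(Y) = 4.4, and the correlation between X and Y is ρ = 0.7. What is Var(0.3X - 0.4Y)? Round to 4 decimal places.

Var(X) = (3.8)² = 14.44;  Var(Y) = (4.4)² = 19.36
Cov(X,Y) = ρ·SD(X)·SD(Y) = 0.7·3.8·4.4 = 11.704
Var(0.3X - 0.4Y) = (0.3)²·Var(X) + (-0.4)²·Var(Y) + 2·(0.3)·(-0.4)·Cov(X,Y)
= 0.09·14.44 + 0.16·19.36 + -0.24·11.704 = 1.58824

1.5882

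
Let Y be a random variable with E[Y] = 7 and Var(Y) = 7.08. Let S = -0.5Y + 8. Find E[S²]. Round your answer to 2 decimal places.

E[-0.5Y + 8] = -0.5·7 + 8 = 4.5
Var(-0.5Y + 8) = (-0.5)²·7.08 = 1.77
E[S²] = Var(S) + (E[S])² = 1.77 + (4.5)² = 22.02

22.02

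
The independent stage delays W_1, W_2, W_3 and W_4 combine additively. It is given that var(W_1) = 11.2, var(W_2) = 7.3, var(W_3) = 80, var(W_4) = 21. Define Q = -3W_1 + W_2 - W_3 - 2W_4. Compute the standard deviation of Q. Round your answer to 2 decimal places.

By independence, var(Q) = (-3)²var(W_1) + (1)²var(W_2) + (-1)²var(W_3) + (-2)²var(W_4)
= (-3)²·11.2 + (1)²·7.3 + (-1)²·80 + (-2)²·21 = 272.1
SD(Q) = √272.1 ≈ 16.50

16.50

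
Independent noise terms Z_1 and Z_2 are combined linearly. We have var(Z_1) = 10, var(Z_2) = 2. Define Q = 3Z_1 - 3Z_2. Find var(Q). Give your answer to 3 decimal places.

108.000

By independence, var(Q) = (3)²var(Z_1) + (-3)²var(Z_2)
= (3)²·10 + (-3)²·2 = 108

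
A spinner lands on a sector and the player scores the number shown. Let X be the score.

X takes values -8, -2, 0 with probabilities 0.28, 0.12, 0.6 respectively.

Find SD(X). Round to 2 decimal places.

E[X] = (-8)(0.28) + (-2)(0.12) + (0)(0.6) = -2.48
E[X²] = (-8)²(0.28) + (-2)²(0.12) + (0)²(0.6) = 18.4
Var(X) = E[X²] − (E[X])² = 18.4 − (-2.48)² = 12.2496
SD(X) = √12.2496 ≈ 3.50

3.50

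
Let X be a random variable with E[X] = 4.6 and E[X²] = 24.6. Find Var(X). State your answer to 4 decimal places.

Var(X) = 24.6 − (4.6)² = 3.44

3.4400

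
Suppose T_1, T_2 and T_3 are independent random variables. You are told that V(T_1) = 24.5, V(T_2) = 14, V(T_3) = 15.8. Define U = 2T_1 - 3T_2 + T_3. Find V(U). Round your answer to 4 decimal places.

By independence, V(U) = (2)²V(T_1) + (-3)²V(T_2) + (1)²V(T_3)
= (2)²·24.5 + (-3)²·14 + (1)²·15.8 = 239.8

239.8000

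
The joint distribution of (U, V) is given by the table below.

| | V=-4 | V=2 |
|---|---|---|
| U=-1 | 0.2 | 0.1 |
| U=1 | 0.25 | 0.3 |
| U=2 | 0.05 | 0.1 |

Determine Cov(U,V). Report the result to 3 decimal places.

0.750

E[U] = 0.55,  E[V] = -1
E[UV] = 0.2
Cov(U,V) = E[UV] − E[U]E[V] = 0.2 − (0.55)(-1) = 0.75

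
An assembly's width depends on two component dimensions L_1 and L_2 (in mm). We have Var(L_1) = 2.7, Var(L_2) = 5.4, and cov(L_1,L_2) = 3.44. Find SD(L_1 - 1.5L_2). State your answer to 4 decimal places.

Var(L_1 - 1.5L_2) = (1)²·Var(L_1) + (-1.5)²·Var(L_2) + 2·(1)·(-1.5)·cov(L_1,L_2)
= 1·2.7 + 2.25·5.4 + -3·3.44 = 4.53
SD(L_1 - 1.5L_2) = √4.53 ≈ 2.1284

2.1284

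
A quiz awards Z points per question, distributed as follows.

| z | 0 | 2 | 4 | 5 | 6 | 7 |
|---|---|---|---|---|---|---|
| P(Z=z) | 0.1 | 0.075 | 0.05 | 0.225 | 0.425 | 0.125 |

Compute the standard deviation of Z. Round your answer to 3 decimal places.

E[Z] = (0)(0.1) + (2)(0.075) + (4)(0.05) + (5)(0.225) + (6)(0.425) + (7)(0.125) = 4.9
E[Z²] = (0)²(0.1) + (2)²(0.075) + (4)²(0.05) + (5)²(0.225) + (6)²(0.425) + (7)²(0.125) = 28.15
var(Z) = E[Z²] − (E[Z])² = 28.15 − (4.9)² = 4.14
SD(Z) = √4.14 ≈ 2.035

2.035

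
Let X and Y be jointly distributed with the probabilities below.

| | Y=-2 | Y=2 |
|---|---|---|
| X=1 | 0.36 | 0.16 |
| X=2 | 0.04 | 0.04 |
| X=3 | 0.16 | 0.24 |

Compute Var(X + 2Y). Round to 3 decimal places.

18.800

E[X] = 1.88,  E[Y] = -0.24,  E[XY] = 0.08
Var(X) = 4.44 − (1.88)² = 0.9056;  Var(Y) = 4 − (-0.24)² = 3.9424
Cov(X,Y) = 0.08 − (1.88)(-0.24) = 0.5312
Var(X + 2Y) = (1)²·0.9056 + (2)²·3.9424 + 2·(1)·(2)·0.5312 = 18.8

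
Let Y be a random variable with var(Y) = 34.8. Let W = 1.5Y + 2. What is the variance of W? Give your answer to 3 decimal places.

var(1.5Y + 2) = (1.5)²·var(Y) = 2.25·34.8 = 78.3

78.300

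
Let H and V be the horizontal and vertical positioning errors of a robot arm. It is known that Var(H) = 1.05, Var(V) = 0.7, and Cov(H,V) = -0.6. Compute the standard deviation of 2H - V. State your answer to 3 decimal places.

2.702

Var(2H - V) = (2)²·Var(H) + (-1)²·Var(V) + 2·(2)·(-1)·Cov(H,V)
= 4·1.05 + 1·0.7 + -4·-0.6 = 7.3
σ(2H - V) = √7.3 ≈ 2.702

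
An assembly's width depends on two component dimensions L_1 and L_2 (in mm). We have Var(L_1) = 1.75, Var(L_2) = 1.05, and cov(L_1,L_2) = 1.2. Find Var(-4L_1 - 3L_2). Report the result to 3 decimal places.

Var(-4L_1 - 3L_2) = (-4)²·Var(L_1) + (-3)²·Var(L_2) + 2·(-4)·(-3)·cov(L_1,L_2)
= 16·1.75 + 9·1.05 + 24·1.2 = 66.25

66.250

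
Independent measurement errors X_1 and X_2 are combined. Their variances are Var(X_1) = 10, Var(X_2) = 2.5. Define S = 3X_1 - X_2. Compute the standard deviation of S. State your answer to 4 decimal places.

By independence, Var(S) = (3)²Var(X_1) + (-1)²Var(X_2)
= (3)²·10 + (-1)²·2.5 = 92.5
SD(S) = √92.5 ≈ 9.6177

9.6177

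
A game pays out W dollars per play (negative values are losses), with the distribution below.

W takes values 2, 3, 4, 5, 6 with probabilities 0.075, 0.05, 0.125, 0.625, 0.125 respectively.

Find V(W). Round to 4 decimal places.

1.0194

E[W] = (2)(0.075) + (3)(0.05) + (4)(0.125) + (5)(0.625) + (6)(0.125) = 4.675
E[W²] = (2)²(0.075) + (3)²(0.05) + (4)²(0.125) + (5)²(0.625) + (6)²(0.125) = 22.875
V(W) = E[W²] − (E[W])² = 22.875 − (4.675)² = 1.019375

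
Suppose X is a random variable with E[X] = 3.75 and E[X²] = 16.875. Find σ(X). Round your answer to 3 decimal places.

Var(X) = 16.875 − (3.75)² = 2.8125
σ(X) = √2.8125 ≈ 1.677

1.677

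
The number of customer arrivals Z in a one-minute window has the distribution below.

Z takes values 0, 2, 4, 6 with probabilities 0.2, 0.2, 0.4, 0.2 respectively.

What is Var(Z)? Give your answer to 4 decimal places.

E[Z] = (0)(0.2) + (2)(0.2) + (4)(0.4) + (6)(0.2) = 3.2
E[Z²] = (0)²(0.2) + (2)²(0.2) + (4)²(0.4) + (6)²(0.2) = 14.4
Var(Z) = E[Z²] − (E[Z])² = 14.4 − (3.2)² = 4.16

4.1600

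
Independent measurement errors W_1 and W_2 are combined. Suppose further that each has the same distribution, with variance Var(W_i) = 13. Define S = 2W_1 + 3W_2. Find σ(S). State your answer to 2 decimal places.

13.00

By independence, Var(S) = (2)²Var(W_1) + (3)²Var(W_2)
= (2)²·13 + (3)²·13 = 169
σ(S) = √169 ≈ 13.00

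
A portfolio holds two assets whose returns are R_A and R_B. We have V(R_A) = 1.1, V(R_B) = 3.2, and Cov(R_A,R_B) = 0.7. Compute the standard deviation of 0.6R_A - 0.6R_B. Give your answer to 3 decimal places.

1.022

V(0.6R_A - 0.6R_B) = (0.6)²·V(R_A) + (-0.6)²·V(R_B) + 2·(0.6)·(-0.6)·Cov(R_A,R_B)
= 0.36·1.1 + 0.36·3.2 + -0.72·0.7 = 1.044
sd(0.6R_A - 0.6R_B) = √1.044 ≈ 1.022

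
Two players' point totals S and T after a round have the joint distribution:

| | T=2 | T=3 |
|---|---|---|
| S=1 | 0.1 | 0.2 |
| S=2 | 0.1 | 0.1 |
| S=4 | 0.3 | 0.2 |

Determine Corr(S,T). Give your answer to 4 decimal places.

-0.2230

E[S] = 2.7,  E[T] = 2.5
E[ST] = 6.6
Cov(S,T) = E[ST] − E[S]E[T] = 6.6 − (2.7)(2.5) = -0.15
V(S) = 1.81,  V(T) = 0.25
ρ = -0.15 / √(1.81·0.25) ≈ -0.2230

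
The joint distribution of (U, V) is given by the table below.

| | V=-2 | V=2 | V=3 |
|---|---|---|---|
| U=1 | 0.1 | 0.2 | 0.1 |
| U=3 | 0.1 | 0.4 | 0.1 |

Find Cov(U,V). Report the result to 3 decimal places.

E[U] = 2.2,  E[V] = 1.4
E[UV] = 3.2
Cov(U,V) = E[UV] − E[U]E[V] = 3.2 − (2.2)(1.4) = 0.12

0.120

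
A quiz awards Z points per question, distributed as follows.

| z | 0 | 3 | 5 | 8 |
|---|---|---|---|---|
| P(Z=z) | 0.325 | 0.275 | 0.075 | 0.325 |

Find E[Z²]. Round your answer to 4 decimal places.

25.1500

E[Z²] = (0)²(0.325) + (3)²(0.275) + (5)²(0.075) + (8)²(0.325) = 25.15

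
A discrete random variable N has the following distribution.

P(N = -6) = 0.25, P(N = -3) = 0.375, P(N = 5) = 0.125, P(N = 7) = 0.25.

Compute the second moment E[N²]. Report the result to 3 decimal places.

E[N²] = (-6)²(0.25) + (-3)²(0.375) + (5)²(0.125) + (7)²(0.25) = 27.75

27.750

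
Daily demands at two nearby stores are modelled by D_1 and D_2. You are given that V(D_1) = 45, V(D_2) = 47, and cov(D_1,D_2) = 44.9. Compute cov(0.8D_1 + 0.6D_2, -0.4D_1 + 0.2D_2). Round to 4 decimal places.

cov(0.8D_1 + 0.6D_2, -0.4D_1 + 0.2D_2) = (0.8)(-0.4)V(D_1) + (0.6)(0.2)V(D_2) + [(0.8)(0.2) + (0.6)(-0.4)]cov(D_1,D_2)
= -0.32·45 + 0.12·47 + -0.08·44.9 = -12.352

-12.3520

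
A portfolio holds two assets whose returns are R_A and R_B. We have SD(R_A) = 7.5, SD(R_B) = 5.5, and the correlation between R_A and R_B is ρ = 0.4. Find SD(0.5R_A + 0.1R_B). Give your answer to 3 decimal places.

4.002

V(R_A) = (7.5)² = 56.25;  V(R_B) = (5.5)² = 30.25
cov(R_A,R_B) = ρ·SD(R_A)·SD(R_B) = 0.4·7.5·5.5 = 16.5
V(0.5R_A + 0.1R_B) = (0.5)²·V(R_A) + (0.1)²·V(R_B) + 2·(0.5)·(0.1)·cov(R_A,R_B)
= 0.25·56.25 + 0.01·30.25 + 0.1·16.5 = 16.015
SD(0.5R_A + 0.1R_B) = √16.015 ≈ 4.002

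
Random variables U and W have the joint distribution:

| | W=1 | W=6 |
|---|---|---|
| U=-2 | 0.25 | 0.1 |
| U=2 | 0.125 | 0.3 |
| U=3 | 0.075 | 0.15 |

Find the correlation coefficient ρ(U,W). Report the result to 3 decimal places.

E[U] = 0.825,  E[W] = 3.75
E[UW] = 5.075
Cov(U,W) = E[UW] − E[U]E[W] = 5.075 − (0.825)(3.75) = 1.98125
Var(U) = 4.444375,  Var(W) = 6.1875
ρ = 1.98125 / √(4.444375·6.1875) ≈ 0.378

0.378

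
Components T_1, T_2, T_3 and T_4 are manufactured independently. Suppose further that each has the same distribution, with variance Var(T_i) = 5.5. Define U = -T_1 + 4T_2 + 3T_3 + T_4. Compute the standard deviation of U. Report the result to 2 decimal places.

By independence, Var(U) = (-1)²Var(T_1) + (4)²Var(T_2) + (3)²Var(T_3) + (1)²Var(T_4)
= (-1)²·5.5 + (4)²·5.5 + (3)²·5.5 + (1)²·5.5 = 148.5
sd(U) = √148.5 ≈ 12.19

12.19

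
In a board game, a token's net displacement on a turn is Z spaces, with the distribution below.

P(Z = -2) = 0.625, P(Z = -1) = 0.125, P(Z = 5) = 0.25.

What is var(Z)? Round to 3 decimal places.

E[Z] = (-2)(0.625) + (-1)(0.125) + (5)(0.25) = -0.125
E[Z²] = (-2)²(0.625) + (-1)²(0.125) + (5)²(0.25) = 8.875
var(Z) = E[Z²] − (E[Z])² = 8.875 − (-0.125)² = 8.859375

8.859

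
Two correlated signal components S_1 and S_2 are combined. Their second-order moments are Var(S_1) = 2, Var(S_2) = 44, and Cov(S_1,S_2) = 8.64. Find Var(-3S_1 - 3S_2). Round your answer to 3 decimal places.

569.520

Var(-3S_1 - 3S_2) = (-3)²·Var(S_1) + (-3)²·Var(S_2) + 2·(-3)·(-3)·Cov(S_1,S_2)
= 9·2 + 9·44 + 18·8.64 = 569.52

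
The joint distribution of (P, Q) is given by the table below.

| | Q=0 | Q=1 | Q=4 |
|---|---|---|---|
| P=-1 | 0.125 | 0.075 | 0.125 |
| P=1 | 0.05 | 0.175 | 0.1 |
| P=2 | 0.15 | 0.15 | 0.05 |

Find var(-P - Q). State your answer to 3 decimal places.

3.410

E[P] = 0.7,  E[Q] = 1.5,  E[PQ] = 0.7
var(P) = 2.05 − (0.7)² = 1.56;  var(Q) = 4.8 − (1.5)² = 2.55
cov(P,Q) = 0.7 − (0.7)(1.5) = -0.35
var(-P - Q) = (-1)²·1.56 + (-1)²·2.55 + 2·(-1)·(-1)·-0.35 = 3.41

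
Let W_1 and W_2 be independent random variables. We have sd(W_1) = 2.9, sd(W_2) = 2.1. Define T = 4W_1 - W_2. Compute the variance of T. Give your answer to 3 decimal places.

Var(W_1) = 8.41, Var(W_2) = 4.41
By independence, Var(T) = (4)²Var(W_1) + (-1)²Var(W_2)
= (4)²·8.41 + (-1)²·4.41 = 138.97

138.970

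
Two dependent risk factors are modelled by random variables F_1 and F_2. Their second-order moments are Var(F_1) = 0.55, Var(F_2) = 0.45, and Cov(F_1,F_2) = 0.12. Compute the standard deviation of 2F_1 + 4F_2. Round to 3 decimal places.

Var(2F_1 + 4F_2) = (2)²·Var(F_1) + (4)²·Var(F_2) + 2·(2)·(4)·Cov(F_1,F_2)
= 4·0.55 + 16·0.45 + 16·0.12 = 11.32
SD(2F_1 + 4F_2) = √11.32 ≈ 3.365

3.365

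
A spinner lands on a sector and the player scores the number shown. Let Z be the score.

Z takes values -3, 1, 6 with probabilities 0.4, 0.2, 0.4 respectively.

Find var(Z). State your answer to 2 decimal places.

E[Z] = (-3)(0.4) + (1)(0.2) + (6)(0.4) = 1.4
E[Z²] = (-3)²(0.4) + (1)²(0.2) + (6)²(0.4) = 18.2
var(Z) = E[Z²] − (E[Z])² = 18.2 − (1.4)² = 16.24

16.24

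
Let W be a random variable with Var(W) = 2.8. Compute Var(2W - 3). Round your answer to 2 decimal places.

Var(2W - 3) = (2)²·Var(W) = 4·2.8 = 11.2

11.20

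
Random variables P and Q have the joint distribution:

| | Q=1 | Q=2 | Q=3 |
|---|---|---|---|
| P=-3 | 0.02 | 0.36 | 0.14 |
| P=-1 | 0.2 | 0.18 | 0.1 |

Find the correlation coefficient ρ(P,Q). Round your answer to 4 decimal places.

-0.3236

E[P] = -2.04,  E[Q] = 2.02
E[PQ] = -4.34
Cov(P,Q) = E[PQ] − E[P]E[Q] = -4.34 − (-2.04)(2.02) = -0.2192
var(P) = 0.9984,  var(Q) = 0.4596
ρ = -0.2192 / √(0.9984·0.4596) ≈ -0.3236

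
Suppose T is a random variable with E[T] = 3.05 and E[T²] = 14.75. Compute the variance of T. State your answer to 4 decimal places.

Var(T) = 14.75 − (3.05)² = 5.4475

5.4475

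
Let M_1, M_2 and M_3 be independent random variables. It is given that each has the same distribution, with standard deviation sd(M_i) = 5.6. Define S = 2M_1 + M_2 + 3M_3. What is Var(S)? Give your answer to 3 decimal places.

Var(M_i) = (5.6)² = 31.36
By independence, Var(S) = (2)²Var(M_1) + (1)²Var(M_2) + (3)²Var(M_3)
= (2)²·31.36 + (1)²·31.36 + (3)²·31.36 = 439.04

439.040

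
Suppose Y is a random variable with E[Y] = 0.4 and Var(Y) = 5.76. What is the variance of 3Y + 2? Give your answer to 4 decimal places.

51.8400

Var(3Y + 2) = (3)²·Var(Y) = 9·5.76 = 51.84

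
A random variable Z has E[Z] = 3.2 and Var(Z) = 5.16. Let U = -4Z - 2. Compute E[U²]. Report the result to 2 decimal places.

E[-4Z - 2] = -4·3.2 − 2 = -14.8
Var(-4Z - 2) = (-4)²·5.16 = 82.56
E[U²] = Var(U) + (E[U])² = 82.56 + (-14.8)² = 301.6

301.60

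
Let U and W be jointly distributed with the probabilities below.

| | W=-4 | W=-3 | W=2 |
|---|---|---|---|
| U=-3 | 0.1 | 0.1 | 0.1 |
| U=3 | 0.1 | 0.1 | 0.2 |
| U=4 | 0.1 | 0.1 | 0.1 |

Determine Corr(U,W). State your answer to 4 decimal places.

0.0679

E[U] = 1.5,  E[W] = -1.3
E[UW] = -1.4
Cov(U,W) = E[UW] − E[U]E[W] = -1.4 − (1.5)(-1.3) = 0.55
Var(U) = 8.85,  Var(W) = 7.41
ρ = 0.55 / √(8.85·7.41) ≈ 0.0679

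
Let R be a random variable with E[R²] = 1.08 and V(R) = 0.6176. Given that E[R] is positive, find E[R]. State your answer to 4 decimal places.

0.6800

(E[R])² = E[R²] − V(R) = 1.08 − 0.6176 = 0.4624
E[R] = √0.4624 = 0.68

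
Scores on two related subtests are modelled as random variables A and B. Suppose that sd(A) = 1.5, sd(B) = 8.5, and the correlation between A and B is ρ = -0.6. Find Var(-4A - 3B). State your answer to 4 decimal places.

502.6500

Var(A) = (1.5)² = 2.25;  Var(B) = (8.5)² = 72.25
cov(A,B) = ρ·sd(A)·sd(B) = -0.6·1.5·8.5 = -7.65
Var(-4A - 3B) = (-4)²·Var(A) + (-3)²·Var(B) + 2·(-4)·(-3)·cov(A,B)
= 16·2.25 + 9·72.25 + 24·-7.65 = 502.65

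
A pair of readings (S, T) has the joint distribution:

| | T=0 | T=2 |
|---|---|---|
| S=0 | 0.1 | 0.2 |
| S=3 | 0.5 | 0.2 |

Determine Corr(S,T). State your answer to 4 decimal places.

E[S] = 2.1,  E[T] = 0.8
E[ST] = 1.2
cov(S,T) = E[ST] − E[S]E[T] = 1.2 − (2.1)(0.8) = -0.48
Var(S) = 1.89,  Var(T) = 0.96
ρ = -0.48 / √(1.89·0.96) ≈ -0.3563

-0.3563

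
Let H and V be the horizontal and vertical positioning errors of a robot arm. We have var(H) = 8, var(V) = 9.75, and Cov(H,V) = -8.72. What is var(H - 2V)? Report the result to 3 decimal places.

var(H - 2V) = (1)²·var(H) + (-2)²·var(V) + 2·(1)·(-2)·Cov(H,V)
= 1·8 + 4·9.75 + -4·-8.72 = 81.88

81.880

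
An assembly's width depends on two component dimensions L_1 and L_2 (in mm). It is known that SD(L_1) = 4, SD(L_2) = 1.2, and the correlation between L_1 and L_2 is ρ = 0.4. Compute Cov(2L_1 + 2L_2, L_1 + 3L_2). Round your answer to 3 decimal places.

56.000

Var(L_1) = (4)² = 16;  Var(L_2) = (1.2)² = 1.44
Cov(L_1,L_2) = ρ·SD(L_1)·SD(L_2) = 0.4·4·1.2 = 1.92
Cov(2L_1 + 2L_2, L_1 + 3L_2) = (2)(1)Var(L_1) + (2)(3)Var(L_2) + [(2)(3) + (2)(1)]Cov(L_1,L_2)
= 2·16 + 6·1.44 + 8·1.92 = 56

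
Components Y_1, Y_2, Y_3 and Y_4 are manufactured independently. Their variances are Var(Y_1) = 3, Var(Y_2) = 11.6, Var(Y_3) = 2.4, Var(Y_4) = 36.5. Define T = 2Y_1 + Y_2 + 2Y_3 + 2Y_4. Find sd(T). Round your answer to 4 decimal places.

13.3866

By independence, Var(T) = (2)²Var(Y_1) + (1)²Var(Y_2) + (2)²Var(Y_3) + (2)²Var(Y_4)
= (2)²·3 + (1)²·11.6 + (2)²·2.4 + (2)²·36.5 = 179.2
sd(T) = √179.2 ≈ 13.3866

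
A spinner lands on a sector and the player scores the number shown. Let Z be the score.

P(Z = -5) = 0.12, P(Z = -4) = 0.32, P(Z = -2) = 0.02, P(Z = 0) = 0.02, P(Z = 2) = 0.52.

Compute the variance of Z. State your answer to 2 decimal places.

E[Z] = (-5)(0.12) + (-4)(0.32) + (-2)(0.02) + (0)(0.02) + (2)(0.52) = -0.88
E[Z²] = (-5)²(0.12) + (-4)²(0.32) + (-2)²(0.02) + (0)²(0.02) + (2)²(0.52) = 10.28
Var(Z) = E[Z²] − (E[Z])² = 10.28 − (-0.88)² = 9.5056

9.51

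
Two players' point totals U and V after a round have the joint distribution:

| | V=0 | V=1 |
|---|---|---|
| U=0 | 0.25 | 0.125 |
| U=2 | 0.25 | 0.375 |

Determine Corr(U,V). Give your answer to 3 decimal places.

E[U] = 1.25,  E[V] = 0.5
E[UV] = 0.75
Cov(U,V) = E[UV] − E[U]E[V] = 0.75 − (1.25)(0.5) = 0.125
Var(U) = 0.9375,  Var(V) = 0.25
ρ = 0.125 / √(0.9375·0.25) ≈ 0.258

0.258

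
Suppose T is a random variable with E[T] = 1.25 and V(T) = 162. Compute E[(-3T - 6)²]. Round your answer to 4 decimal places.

1553.0625

E[-3T - 6] = -3·1.25 − 6 = -9.75
V(-3T - 6) = (-3)²·162 = 1458
E[(-3T - 6)²] = V((-3T - 6)) + (E[(-3T - 6)])² = 1458 + (-9.75)² = 1553.0625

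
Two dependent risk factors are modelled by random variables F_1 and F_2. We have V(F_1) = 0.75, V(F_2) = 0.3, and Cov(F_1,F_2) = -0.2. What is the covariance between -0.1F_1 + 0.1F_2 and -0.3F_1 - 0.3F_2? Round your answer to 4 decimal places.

Cov(-0.1F_1 + 0.1F_2, -0.3F_1 - 0.3F_2) = (-0.1)(-0.3)V(F_1) + (0.1)(-0.3)V(F_2) + [(-0.1)(-0.3) + (0.1)(-0.3)]Cov(F_1,F_2)
= 0.03·0.75 + -0.03·0.3 + 0·-0.2 = 0.0135

0.0135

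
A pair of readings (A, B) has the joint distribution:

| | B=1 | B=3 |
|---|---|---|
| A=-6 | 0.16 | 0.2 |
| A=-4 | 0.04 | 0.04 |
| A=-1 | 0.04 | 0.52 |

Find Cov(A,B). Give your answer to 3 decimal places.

E[A] = -3.04,  E[B] = 2.52
E[AB] = -6.8
Cov(A,B) = E[AB] − E[A]E[B] = -6.8 − (-3.04)(2.52) = 0.8608

0.861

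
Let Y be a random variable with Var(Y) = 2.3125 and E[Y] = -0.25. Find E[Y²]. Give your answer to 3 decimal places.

E[Y²] = Var(Y) + (E[Y])² = 2.3125 + (-0.25)² = 2.375

2.375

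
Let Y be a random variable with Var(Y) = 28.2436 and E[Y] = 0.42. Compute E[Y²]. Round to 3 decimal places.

28.420

E[Y²] = Var(Y) + (E[Y])² = 28.2436 + (0.42)² = 28.42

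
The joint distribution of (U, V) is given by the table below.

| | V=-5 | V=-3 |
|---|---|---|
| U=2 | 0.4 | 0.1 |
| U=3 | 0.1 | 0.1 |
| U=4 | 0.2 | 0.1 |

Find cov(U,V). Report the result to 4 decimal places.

0.1200

E[U] = 2.8,  E[V] = -4.4
E[UV] = -12.2
cov(U,V) = E[UV] − E[U]E[V] = -12.2 − (2.8)(-4.4) = 0.12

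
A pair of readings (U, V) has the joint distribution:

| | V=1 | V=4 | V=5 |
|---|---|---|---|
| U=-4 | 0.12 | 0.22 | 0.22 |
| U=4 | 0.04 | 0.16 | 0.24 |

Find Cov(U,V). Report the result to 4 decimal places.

1.0304

E[U] = -0.48,  E[V] = 3.98
E[UV] = -0.88
Cov(U,V) = E[UV] − E[U]E[V] = -0.88 − (-0.48)(3.98) = 1.0304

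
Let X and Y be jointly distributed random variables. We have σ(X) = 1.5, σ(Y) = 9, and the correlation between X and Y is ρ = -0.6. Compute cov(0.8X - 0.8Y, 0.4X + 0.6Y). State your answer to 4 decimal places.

-39.4560

Var(X) = (1.5)² = 2.25;  Var(Y) = (9)² = 81
cov(X,Y) = ρ·σ(X)·σ(Y) = -0.6·1.5·9 = -8.1
cov(0.8X - 0.8Y, 0.4X + 0.6Y) = (0.8)(0.4)Var(X) + (-0.8)(0.6)Var(Y) + [(0.8)(0.6) + (-0.8)(0.4)]cov(X,Y)
= 0.32·2.25 + -0.48·81 + 0.16·-8.1 = -39.456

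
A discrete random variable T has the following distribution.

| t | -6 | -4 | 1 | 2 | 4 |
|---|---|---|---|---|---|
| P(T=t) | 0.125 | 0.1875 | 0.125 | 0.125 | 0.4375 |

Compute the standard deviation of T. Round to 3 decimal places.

E[T] = (-6)(0.125) + (-4)(0.1875) + (1)(0.125) + (2)(0.125) + (4)(0.4375) = 0.625
E[T²] = (-6)²(0.125) + (-4)²(0.1875) + (1)²(0.125) + (2)²(0.125) + (4)²(0.4375) = 15.125
Var(T) = E[T²] − (E[T])² = 15.125 − (0.625)² = 14.734375
SD(T) = √14.734375 ≈ 3.839

3.839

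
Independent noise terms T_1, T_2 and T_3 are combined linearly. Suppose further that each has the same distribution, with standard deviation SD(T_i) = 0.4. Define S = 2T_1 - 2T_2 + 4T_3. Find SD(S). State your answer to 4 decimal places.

var(T_i) = (0.4)² = 0.16
By independence, var(S) = (2)²var(T_1) + (-2)²var(T_2) + (4)²var(T_3)
= (2)²·0.16 + (-2)²·0.16 + (4)²·0.16 = 3.84
SD(S) = √3.84 ≈ 1.9596

1.9596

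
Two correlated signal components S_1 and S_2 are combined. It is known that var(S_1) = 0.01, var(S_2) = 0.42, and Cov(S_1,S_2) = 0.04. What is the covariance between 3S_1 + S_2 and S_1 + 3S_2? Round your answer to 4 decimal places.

1.6900

Cov(3S_1 + S_2, S_1 + 3S_2) = (3)(1)var(S_1) + (1)(3)var(S_2) + [(3)(3) + (1)(1)]Cov(S_1,S_2)
= 3·0.01 + 3·0.42 + 10·0.04 = 1.69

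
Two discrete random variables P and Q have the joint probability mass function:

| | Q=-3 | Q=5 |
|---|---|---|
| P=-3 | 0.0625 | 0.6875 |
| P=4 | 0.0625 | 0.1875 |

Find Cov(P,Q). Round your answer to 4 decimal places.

-1.7500

E[P] = -1.25,  E[Q] = 4
E[PQ] = -6.75
Cov(P,Q) = E[PQ] − E[P]E[Q] = -6.75 − (-1.25)(4) = -1.75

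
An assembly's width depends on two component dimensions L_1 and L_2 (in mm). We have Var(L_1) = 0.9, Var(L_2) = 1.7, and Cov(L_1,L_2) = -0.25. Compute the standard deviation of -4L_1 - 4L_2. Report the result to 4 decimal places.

5.7966

Var(-4L_1 - 4L_2) = (-4)²·Var(L_1) + (-4)²·Var(L_2) + 2·(-4)·(-4)·Cov(L_1,L_2)
= 16·0.9 + 16·1.7 + 32·-0.25 = 33.6
SD(-4L_1 - 4L_2) = √33.6 ≈ 5.7966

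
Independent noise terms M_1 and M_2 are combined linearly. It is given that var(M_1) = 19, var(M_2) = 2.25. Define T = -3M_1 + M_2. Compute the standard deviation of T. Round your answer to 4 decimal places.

13.1624

By independence, var(T) = (-3)²var(M_1) + (1)²var(M_2)
= (-3)²·19 + (1)²·2.25 = 173.25
SD(T) = √173.25 ≈ 13.1624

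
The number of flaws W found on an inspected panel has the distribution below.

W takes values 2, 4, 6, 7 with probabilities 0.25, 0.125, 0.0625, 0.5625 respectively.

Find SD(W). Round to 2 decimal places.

E[W] = (2)(0.25) + (4)(0.125) + (6)(0.0625) + (7)(0.5625) = 5.3125
E[W²] = (2)²(0.25) + (4)²(0.125) + (6)²(0.0625) + (7)²(0.5625) = 32.8125
Var(W) = E[W²] − (E[W])² = 32.8125 − (5.3125)² = 4.58984375
SD(W) = √4.58984375 ≈ 2.14

2.14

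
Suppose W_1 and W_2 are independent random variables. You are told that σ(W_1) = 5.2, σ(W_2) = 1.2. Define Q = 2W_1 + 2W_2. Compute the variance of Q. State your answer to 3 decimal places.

113.920

var(W_1) = 27.04, var(W_2) = 1.44
By independence, var(Q) = (2)²var(W_1) + (2)²var(W_2)
= (2)²·27.04 + (2)²·1.44 = 113.92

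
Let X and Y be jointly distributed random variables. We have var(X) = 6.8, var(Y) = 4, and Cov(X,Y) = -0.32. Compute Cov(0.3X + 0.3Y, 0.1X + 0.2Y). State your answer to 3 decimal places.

0.415

Cov(0.3X + 0.3Y, 0.1X + 0.2Y) = (0.3)(0.1)var(X) + (0.3)(0.2)var(Y) + [(0.3)(0.2) + (0.3)(0.1)]Cov(X,Y)
= 0.03·6.8 + 0.06·4 + 0.09·-0.32 = 0.4152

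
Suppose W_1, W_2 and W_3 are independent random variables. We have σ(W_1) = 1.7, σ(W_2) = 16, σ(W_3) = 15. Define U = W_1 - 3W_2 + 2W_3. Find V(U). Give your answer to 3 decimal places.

V(W_1) = 2.89, V(W_2) = 256, V(W_3) = 225
By independence, V(U) = (1)²V(W_1) + (-3)²V(W_2) + (2)²V(W_3)
= (1)²·2.89 + (-3)²·256 + (2)²·225 = 3206.89

3206.890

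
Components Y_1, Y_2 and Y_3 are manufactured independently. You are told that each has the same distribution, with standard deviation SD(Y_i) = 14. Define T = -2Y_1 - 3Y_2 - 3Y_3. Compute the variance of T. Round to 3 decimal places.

V(Y_i) = (14)² = 196
By independence, V(T) = (-2)²V(Y_1) + (-3)²V(Y_2) + (-3)²V(Y_3)
= (-2)²·196 + (-3)²·196 + (-3)²·196 = 4312

4312.000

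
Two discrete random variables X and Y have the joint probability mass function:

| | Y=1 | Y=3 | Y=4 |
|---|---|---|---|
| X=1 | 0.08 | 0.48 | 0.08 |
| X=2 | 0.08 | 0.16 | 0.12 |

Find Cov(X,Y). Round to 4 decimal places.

E[X] = 1.36,  E[Y] = 2.88
E[XY] = 3.92
Cov(X,Y) = E[XY] − E[X]E[Y] = 3.92 − (1.36)(2.88) = 0.0032

0.0032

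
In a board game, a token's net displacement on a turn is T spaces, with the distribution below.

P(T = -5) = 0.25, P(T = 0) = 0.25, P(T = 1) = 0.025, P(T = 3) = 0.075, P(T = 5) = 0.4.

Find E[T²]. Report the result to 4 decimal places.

E[T²] = (-5)²(0.25) + (0)²(0.25) + (1)²(0.025) + (3)²(0.075) + (5)²(0.4) = 16.95

16.9500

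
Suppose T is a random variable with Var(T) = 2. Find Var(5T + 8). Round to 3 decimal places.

50.000

Var(5T + 8) = (5)²·Var(T) = 25·2 = 50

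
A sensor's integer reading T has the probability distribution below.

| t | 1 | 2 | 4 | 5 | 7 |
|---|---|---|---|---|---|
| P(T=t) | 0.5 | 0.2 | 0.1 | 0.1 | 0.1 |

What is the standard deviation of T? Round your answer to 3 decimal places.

2.012

E[T] = (1)(0.5) + (2)(0.2) + (4)(0.1) + (5)(0.1) + (7)(0.1) = 2.5
E[T²] = (1)²(0.5) + (2)²(0.2) + (4)²(0.1) + (5)²(0.1) + (7)²(0.1) = 10.3
Var(T) = E[T²] − (E[T])² = 10.3 − (2.5)² = 4.05
sd(T) = √4.05 ≈ 2.012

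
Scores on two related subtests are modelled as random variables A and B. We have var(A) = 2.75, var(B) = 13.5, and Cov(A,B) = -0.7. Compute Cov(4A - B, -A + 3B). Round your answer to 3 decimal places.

Cov(4A - B, -A + 3B) = (4)(-1)var(A) + (-1)(3)var(B) + [(4)(3) + (-1)(-1)]Cov(A,B)
= -4·2.75 + -3·13.5 + 13·-0.7 = -60.6

-60.600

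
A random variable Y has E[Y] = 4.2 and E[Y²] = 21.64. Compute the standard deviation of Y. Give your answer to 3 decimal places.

2.000

V(Y) = 21.64 − (4.2)² = 4
SD(Y) = √4 ≈ 2.000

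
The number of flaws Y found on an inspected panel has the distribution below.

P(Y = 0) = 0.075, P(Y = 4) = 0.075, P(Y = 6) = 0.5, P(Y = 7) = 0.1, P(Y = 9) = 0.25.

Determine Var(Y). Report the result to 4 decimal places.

E[Y] = (0)(0.075) + (4)(0.075) + (6)(0.5) + (7)(0.1) + (9)(0.25) = 6.25
E[Y²] = (0)²(0.075) + (4)²(0.075) + (6)²(0.5) + (7)²(0.1) + (9)²(0.25) = 44.35
Var(Y) = E[Y²] − (E[Y])² = 44.35 − (6.25)² = 5.2875

5.2875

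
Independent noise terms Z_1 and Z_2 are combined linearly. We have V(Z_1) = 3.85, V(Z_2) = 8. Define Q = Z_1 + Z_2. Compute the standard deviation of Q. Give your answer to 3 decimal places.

3.442

By independence, V(Q) = (1)²V(Z_1) + (1)²V(Z_2)
= (1)²·3.85 + (1)²·8 = 11.85
σ(Q) = √11.85 ≈ 3.442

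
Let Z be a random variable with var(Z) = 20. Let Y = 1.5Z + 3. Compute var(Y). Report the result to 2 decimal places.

var(1.5Z + 3) = (1.5)²·var(Z) = 2.25·20 = 45

45.00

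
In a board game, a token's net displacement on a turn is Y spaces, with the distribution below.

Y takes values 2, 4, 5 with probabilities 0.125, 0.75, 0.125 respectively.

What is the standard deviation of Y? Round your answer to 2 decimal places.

0.78

E[Y] = (2)(0.125) + (4)(0.75) + (5)(0.125) = 3.875
E[Y²] = (2)²(0.125) + (4)²(0.75) + (5)²(0.125) = 15.625
var(Y) = E[Y²] − (E[Y])² = 15.625 − (3.875)² = 0.609375
sd(Y) = √0.609375 ≈ 0.78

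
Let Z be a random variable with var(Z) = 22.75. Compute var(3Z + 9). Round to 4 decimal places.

var(3Z + 9) = (3)²·var(Z) = 9·22.75 = 204.75

204.7500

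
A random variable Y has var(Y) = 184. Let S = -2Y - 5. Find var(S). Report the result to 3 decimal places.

736.000

var(-2Y - 5) = (-2)²·var(Y) = 4·184 = 736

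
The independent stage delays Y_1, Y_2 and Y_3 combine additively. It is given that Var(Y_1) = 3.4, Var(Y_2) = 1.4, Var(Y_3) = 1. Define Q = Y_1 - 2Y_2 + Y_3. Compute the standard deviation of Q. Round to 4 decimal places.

By independence, Var(Q) = (1)²Var(Y_1) + (-2)²Var(Y_2) + (1)²Var(Y_3)
= (1)²·3.4 + (-2)²·1.4 + (1)²·1 = 10
sd(Q) = √10 ≈ 3.1623

3.1623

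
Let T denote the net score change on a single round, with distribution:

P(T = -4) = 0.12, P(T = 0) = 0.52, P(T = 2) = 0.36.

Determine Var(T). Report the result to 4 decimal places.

E[T] = (-4)(0.12) + (0)(0.52) + (2)(0.36) = 0.24
E[T²] = (-4)²(0.12) + (0)²(0.52) + (2)²(0.36) = 3.36
Var(T) = E[T²] − (E[T])² = 3.36 − (0.24)² = 3.3024

3.3024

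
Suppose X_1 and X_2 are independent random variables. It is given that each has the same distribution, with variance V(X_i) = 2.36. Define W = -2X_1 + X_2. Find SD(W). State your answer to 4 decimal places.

3.4351

By independence, V(W) = (-2)²V(X_1) + (1)²V(X_2)
= (-2)²·2.36 + (1)²·2.36 = 11.8
SD(W) = √11.8 ≈ 3.4351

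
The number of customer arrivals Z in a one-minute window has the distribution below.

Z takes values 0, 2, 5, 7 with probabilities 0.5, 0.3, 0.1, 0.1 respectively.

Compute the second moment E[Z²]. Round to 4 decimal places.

8.6000

E[Z²] = (0)²(0.5) + (2)²(0.3) + (5)²(0.1) + (7)²(0.1) = 8.6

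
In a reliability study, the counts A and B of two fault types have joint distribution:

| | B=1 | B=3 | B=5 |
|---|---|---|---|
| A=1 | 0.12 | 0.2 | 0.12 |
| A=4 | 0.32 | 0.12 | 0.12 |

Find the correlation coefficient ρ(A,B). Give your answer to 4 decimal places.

-0.2216

E[A] = 2.68,  E[B] = 2.6
E[AB] = 6.44
Cov(A,B) = E[AB] − E[A]E[B] = 6.44 − (2.68)(2.6) = -0.528
Var(A) = 2.2176,  Var(B) = 2.56
ρ = -0.528 / √(2.2176·2.56) ≈ -0.2216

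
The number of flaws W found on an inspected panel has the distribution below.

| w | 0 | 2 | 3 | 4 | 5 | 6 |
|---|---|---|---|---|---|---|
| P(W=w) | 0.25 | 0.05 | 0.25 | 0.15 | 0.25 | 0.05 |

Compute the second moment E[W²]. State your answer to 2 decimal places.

E[W²] = (0)²(0.25) + (2)²(0.05) + (3)²(0.25) + (4)²(0.15) + (5)²(0.25) + (6)²(0.05) = 12.9

12.90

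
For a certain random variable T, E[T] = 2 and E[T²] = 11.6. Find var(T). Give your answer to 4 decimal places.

var(T) = 11.6 − (2)² = 7.6

7.6000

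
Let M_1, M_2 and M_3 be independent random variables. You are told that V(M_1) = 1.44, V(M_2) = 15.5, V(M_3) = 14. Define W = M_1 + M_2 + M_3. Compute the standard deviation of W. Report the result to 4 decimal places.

5.5624

By independence, V(W) = (1)²V(M_1) + (1)²V(M_2) + (1)²V(M_3)
= (1)²·1.44 + (1)²·15.5 + (1)²·14 = 30.94
sd(W) = √30.94 ≈ 5.5624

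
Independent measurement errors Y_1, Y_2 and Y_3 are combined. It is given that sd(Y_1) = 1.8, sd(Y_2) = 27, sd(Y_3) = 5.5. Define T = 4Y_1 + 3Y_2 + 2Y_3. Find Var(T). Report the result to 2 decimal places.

6733.84

Var(Y_1) = 3.24, Var(Y_2) = 729, Var(Y_3) = 30.25
By independence, Var(T) = (4)²Var(Y_1) + (3)²Var(Y_2) + (2)²Var(Y_3)
= (4)²·3.24 + (3)²·729 + (2)²·30.25 = 6733.84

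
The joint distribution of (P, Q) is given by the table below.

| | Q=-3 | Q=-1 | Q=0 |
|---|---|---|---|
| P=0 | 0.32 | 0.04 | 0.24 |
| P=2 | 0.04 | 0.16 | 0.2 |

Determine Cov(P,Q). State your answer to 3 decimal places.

0.464

E[P] = 0.8,  E[Q] = -1.28
E[PQ] = -0.56
Cov(P,Q) = E[PQ] − E[P]E[Q] = -0.56 − (0.8)(-1.28) = 0.464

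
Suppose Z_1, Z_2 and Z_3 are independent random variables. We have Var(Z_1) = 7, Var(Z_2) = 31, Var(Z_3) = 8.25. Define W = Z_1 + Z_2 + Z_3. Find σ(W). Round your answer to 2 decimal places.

By independence, Var(W) = (1)²Var(Z_1) + (1)²Var(Z_2) + (1)²Var(Z_3)
= (1)²·7 + (1)²·31 + (1)²·8.25 = 46.25
σ(W) = √46.25 ≈ 6.80

6.80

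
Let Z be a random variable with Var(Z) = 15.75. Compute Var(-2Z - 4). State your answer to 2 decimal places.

63.00

Var(-2Z - 4) = (-2)²·Var(Z) = 4·15.75 = 63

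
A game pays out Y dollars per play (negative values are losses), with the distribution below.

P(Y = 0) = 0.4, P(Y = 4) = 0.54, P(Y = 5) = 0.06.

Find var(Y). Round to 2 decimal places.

E[Y] = (0)(0.4) + (4)(0.54) + (5)(0.06) = 2.46
E[Y²] = (0)²(0.4) + (4)²(0.54) + (5)²(0.06) = 10.14
var(Y) = E[Y²] − (E[Y])² = 10.14 − (2.46)² = 4.0884

4.09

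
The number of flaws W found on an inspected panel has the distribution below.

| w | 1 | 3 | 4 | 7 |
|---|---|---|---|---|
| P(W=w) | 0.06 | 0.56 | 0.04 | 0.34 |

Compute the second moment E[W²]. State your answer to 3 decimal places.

22.400

E[W²] = (1)²(0.06) + (3)²(0.56) + (4)²(0.04) + (7)²(0.34) = 22.4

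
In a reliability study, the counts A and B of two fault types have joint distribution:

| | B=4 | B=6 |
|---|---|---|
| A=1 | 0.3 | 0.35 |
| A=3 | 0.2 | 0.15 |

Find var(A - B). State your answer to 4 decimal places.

2.1100

E[A] = 1.7,  E[B] = 5,  E[AB] = 8.4
var(A) = 3.8 − (1.7)² = 0.91;  var(B) = 26 − (5)² = 1
Cov(A,B) = 8.4 − (1.7)(5) = -0.1
var(A - B) = (1)²·0.91 + (-1)²·1 + 2·(1)·(-1)·-0.1 = 2.11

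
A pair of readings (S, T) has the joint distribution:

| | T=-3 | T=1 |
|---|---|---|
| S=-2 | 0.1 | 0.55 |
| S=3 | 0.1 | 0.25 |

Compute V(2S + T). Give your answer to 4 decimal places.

22.9100

E[S] = -0.25,  E[T] = 0.2,  E[ST] = -0.65
V(S) = 5.75 − (-0.25)² = 5.6875;  V(T) = 2.6 − (0.2)² = 2.56
Cov(S,T) = -0.65 − (-0.25)(0.2) = -0.6
V(2S + T) = (2)²·5.6875 + (1)²·2.56 + 2·(2)·(1)·-0.6 = 22.91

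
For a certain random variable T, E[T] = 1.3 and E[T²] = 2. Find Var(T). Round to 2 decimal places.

0.31

Var(T) = 2 − (1.3)² = 0.31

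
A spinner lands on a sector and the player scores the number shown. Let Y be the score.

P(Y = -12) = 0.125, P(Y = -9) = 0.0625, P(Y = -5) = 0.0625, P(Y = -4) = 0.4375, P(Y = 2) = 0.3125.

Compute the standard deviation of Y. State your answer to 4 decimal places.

4.5415

E[Y] = (-12)(0.125) + (-9)(0.0625) + (-5)(0.0625) + (-4)(0.4375) + (2)(0.3125) = -3.5
E[Y²] = (-12)²(0.125) + (-9)²(0.0625) + (-5)²(0.0625) + (-4)²(0.4375) + (2)²(0.3125) = 32.875
Var(Y) = E[Y²] − (E[Y])² = 32.875 − (-3.5)² = 20.625
SD(Y) = √20.625 ≈ 4.5415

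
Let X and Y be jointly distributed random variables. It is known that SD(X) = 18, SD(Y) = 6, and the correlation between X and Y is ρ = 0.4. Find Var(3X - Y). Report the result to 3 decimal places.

Var(X) = (18)² = 324;  Var(Y) = (6)² = 36
cov(X,Y) = ρ·SD(X)·SD(Y) = 0.4·18·6 = 43.2
Var(3X - Y) = (3)²·Var(X) + (-1)²·Var(Y) + 2·(3)·(-1)·cov(X,Y)
= 9·324 + 1·36 + -6·43.2 = 2692.8

2692.800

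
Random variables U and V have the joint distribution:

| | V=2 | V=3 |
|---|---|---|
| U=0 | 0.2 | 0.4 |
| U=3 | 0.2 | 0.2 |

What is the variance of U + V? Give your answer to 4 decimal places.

2.1600

E[U] = 1.2,  E[V] = 2.6,  E[UV] = 3
var(U) = 3.6 − (1.2)² = 2.16;  var(V) = 7 − (2.6)² = 0.24
Cov(U,V) = 3 − (1.2)(2.6) = -0.12
var(U + V) = (1)²·2.16 + (1)²·0.24 + 2·(1)·(1)·-0.12 = 2.16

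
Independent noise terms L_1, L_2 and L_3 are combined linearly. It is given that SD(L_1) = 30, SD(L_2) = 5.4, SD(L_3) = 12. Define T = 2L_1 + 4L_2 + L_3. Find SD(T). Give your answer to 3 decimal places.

64.889

Var(L_1) = 900, Var(L_2) = 29.16, Var(L_3) = 144
By independence, Var(T) = (2)²Var(L_1) + (4)²Var(L_2) + (1)²Var(L_3)
= (2)²·900 + (4)²·29.16 + (1)²·144 = 4210.56
SD(T) = √4210.56 ≈ 64.889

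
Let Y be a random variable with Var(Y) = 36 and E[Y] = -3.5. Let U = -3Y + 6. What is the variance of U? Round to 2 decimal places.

Var(-3Y + 6) = (-3)²·Var(Y) = 9·36 = 324

324.00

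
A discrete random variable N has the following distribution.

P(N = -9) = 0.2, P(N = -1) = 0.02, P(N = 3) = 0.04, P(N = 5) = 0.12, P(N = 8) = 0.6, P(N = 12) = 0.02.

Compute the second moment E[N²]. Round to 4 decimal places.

60.8600

E[N²] = (-9)²(0.2) + (-1)²(0.02) + (3)²(0.04) + (5)²(0.12) + (8)²(0.6) + (12)²(0.02) = 60.86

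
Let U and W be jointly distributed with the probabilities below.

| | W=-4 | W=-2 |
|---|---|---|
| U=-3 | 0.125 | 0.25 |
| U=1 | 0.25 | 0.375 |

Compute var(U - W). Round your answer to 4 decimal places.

E[U] = -0.5,  E[W] = -2.75,  E[UW] = 1.25
var(U) = 4 − (-0.5)² = 3.75;  var(W) = 8.5 − (-2.75)² = 0.9375
cov(U,W) = 1.25 − (-0.5)(-2.75) = -0.125
var(U - W) = (1)²·3.75 + (-1)²·0.9375 + 2·(1)·(-1)·-0.125 = 4.9375

4.9375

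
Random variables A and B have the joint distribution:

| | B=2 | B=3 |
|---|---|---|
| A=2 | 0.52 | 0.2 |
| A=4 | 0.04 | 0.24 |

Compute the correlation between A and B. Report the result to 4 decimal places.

E[A] = 2.56,  E[B] = 2.44
E[AB] = 6.48
Cov(A,B) = E[AB] − E[A]E[B] = 6.48 − (2.56)(2.44) = 0.2336
Var(A) = 0.8064,  Var(B) = 0.2464
ρ = 0.2336 / √(0.8064·0.2464) ≈ 0.5241

0.5241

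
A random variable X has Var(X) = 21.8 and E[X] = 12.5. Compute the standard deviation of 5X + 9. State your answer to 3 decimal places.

23.345

Var(5X + 9) = (5)²·21.8 = 545
SD(5X + 9) = √545 ≈ 23.345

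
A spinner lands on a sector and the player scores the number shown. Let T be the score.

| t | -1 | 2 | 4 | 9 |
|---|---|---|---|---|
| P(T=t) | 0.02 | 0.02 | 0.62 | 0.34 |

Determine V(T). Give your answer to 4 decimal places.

E[T] = (-1)(0.02) + (2)(0.02) + (4)(0.62) + (9)(0.34) = 5.56
E[T²] = (-1)²(0.02) + (2)²(0.02) + (4)²(0.62) + (9)²(0.34) = 37.56
V(T) = E[T²] − (E[T])² = 37.56 − (5.56)² = 6.6464

6.6464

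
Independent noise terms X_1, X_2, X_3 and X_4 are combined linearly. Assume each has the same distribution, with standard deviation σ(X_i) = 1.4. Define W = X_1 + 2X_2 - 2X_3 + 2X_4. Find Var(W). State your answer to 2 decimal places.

25.48

Var(X_i) = (1.4)² = 1.96
By independence, Var(W) = (1)²Var(X_1) + (2)²Var(X_2) + (-2)²Var(X_3) + (2)²Var(X_4)
= (1)²·1.96 + (2)²·1.96 + (-2)²·1.96 + (2)²·1.96 = 25.48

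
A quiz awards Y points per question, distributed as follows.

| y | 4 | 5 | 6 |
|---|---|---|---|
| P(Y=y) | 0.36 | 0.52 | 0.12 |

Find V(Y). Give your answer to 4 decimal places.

0.4224

E[Y] = (4)(0.36) + (5)(0.52) + (6)(0.12) = 4.76
E[Y²] = (4)²(0.36) + (5)²(0.52) + (6)²(0.12) = 23.08
V(Y) = E[Y²] − (E[Y])² = 23.08 − (4.76)² = 0.4224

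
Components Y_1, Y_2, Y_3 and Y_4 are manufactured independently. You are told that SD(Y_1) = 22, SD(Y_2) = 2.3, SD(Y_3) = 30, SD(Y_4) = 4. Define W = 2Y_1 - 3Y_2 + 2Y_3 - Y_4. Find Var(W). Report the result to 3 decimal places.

5599.610

Var(Y_1) = 484, Var(Y_2) = 5.29, Var(Y_3) = 900, Var(Y_4) = 16
By independence, Var(W) = (2)²Var(Y_1) + (-3)²Var(Y_2) + (2)²Var(Y_3) + (-1)²Var(Y_4)
= (2)²·484 + (-3)²·5.29 + (2)²·900 + (-1)²·16 = 5599.61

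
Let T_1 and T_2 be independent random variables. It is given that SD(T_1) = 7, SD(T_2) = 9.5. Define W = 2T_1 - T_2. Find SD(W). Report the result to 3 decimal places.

16.919

Var(T_1) = 49, Var(T_2) = 90.25
By independence, Var(W) = (2)²Var(T_1) + (-1)²Var(T_2)
= (2)²·49 + (-1)²·90.25 = 286.25
SD(W) = √286.25 ≈ 16.919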